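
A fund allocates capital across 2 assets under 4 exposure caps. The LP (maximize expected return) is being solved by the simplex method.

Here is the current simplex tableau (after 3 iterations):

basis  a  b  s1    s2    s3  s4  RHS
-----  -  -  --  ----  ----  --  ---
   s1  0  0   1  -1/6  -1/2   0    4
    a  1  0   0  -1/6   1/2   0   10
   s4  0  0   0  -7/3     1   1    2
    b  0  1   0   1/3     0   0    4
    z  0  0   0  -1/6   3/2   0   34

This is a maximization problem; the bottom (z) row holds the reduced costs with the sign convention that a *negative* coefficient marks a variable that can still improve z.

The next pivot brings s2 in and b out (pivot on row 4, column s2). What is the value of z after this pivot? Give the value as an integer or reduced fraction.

Minimum ratio for s2: 4/(1/3) = 12.
z changes by −(z-row coeff of s2)·ratio = −(-1/6)·12 = 2.
New z = 34 + 2 = 36.

36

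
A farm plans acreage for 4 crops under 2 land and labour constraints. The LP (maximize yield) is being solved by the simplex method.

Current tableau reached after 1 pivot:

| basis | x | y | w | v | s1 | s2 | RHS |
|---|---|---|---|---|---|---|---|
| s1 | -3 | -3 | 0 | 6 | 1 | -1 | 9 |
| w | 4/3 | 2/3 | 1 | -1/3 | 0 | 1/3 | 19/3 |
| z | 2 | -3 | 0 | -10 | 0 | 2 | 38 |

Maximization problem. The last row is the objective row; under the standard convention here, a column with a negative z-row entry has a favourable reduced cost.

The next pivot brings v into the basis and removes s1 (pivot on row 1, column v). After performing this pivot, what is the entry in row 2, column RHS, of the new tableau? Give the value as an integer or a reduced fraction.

Pivot element is row 1, column v: 6.
Normalize row 1: new (row 1, RHS) = 9/6 = 3/2.
row 2 ← row 2 − (-1/3)·(new row 1): 19/3 − (-1/3)·(3/2) = 41/6.

41/6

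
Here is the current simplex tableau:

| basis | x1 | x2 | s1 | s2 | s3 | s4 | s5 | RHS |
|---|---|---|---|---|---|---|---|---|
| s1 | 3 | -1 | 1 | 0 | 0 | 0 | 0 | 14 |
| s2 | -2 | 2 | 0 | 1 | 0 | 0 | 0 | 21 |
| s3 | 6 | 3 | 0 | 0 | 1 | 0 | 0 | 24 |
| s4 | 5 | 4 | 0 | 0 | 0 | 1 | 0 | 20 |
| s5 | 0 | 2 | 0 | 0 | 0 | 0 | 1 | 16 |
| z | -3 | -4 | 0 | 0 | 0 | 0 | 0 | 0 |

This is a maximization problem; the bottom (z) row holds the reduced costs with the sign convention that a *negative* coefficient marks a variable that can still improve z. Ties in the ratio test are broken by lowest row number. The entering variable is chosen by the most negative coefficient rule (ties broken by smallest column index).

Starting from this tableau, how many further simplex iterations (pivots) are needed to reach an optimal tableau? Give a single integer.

1

pivot: x2 in, s4 out → z = 20
No improving column remains; optimal.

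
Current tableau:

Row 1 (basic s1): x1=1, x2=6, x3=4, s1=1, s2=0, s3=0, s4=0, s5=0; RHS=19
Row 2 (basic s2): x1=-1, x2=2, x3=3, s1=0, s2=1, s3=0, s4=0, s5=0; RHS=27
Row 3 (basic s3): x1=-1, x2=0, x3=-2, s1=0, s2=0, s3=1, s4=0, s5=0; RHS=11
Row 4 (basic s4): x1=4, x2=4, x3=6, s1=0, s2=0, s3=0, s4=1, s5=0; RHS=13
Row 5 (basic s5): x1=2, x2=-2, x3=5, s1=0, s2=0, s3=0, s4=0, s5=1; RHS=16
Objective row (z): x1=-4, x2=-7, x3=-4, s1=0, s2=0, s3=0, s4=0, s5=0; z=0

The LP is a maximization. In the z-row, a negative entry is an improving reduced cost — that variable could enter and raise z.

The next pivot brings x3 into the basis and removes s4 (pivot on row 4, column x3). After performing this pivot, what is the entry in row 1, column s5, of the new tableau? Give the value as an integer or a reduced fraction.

Pivot element is row 4, column x3: 6.
Normalize row 4: new (row 4, s5) = 0/6 = 0.
row 1 ← row 1 − 4·(new row 4): 0 − 4·0 = 0.

0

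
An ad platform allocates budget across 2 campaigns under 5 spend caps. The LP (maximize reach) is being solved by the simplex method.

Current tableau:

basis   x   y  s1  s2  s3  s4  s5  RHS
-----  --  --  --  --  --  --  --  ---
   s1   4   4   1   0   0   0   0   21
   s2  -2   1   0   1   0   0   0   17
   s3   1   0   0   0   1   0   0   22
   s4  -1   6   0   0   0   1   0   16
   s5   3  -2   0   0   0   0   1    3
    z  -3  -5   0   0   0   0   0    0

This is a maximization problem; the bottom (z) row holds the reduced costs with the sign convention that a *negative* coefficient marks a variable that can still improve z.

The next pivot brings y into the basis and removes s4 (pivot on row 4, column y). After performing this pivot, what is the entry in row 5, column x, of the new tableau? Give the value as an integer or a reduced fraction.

8/3

Pivot element is row 4, column y: 6.
Normalize row 4: new (row 4, x) = (-1)/6 = -1/6.
row 5 ← row 5 − (-2)·(new row 4): 3 − (-2)·(-1/6) = 8/3.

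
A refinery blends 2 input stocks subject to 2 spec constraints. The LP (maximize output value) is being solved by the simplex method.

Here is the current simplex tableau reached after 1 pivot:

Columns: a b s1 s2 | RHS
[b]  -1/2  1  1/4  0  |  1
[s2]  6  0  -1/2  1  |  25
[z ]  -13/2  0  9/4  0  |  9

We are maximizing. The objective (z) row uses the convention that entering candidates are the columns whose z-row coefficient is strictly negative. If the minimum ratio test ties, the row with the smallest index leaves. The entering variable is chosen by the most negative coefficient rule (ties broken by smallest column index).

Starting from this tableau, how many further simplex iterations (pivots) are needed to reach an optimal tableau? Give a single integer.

pivot: a in, s2 out → z = 433/12
No improving column remains; optimal.

1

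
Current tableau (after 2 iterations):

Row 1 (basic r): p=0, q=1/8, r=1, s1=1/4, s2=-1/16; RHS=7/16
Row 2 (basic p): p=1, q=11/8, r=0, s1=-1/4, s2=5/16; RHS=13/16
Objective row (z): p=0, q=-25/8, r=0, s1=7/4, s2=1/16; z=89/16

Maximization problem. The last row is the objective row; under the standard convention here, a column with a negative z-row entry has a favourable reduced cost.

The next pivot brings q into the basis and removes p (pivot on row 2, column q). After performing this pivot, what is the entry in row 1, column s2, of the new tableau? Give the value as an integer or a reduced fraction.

Pivot element is row 2, column q: 11/8.
Normalize row 2: new (row 2, s2) = (5/16)/(11/8) = 5/22.
row 1 ← row 1 − (1/8)·(new row 2): -1/16 − (1/8)·(5/22) = -1/11.

-1/11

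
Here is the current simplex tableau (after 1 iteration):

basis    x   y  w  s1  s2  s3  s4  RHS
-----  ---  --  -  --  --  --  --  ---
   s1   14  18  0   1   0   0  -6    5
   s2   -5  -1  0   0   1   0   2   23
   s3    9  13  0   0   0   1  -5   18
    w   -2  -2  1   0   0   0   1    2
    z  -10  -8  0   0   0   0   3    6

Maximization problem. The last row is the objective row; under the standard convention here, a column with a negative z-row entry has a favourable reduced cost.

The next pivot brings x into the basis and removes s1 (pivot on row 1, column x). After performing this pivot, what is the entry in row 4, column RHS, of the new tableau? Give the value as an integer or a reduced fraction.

Pivot element is row 1, column x: 14.
Normalize row 1: new (row 1, RHS) = 5/14 = 5/14.
row 4 ← row 4 − (-2)·(new row 1): 2 − (-2)·(5/14) = 19/7.

19/7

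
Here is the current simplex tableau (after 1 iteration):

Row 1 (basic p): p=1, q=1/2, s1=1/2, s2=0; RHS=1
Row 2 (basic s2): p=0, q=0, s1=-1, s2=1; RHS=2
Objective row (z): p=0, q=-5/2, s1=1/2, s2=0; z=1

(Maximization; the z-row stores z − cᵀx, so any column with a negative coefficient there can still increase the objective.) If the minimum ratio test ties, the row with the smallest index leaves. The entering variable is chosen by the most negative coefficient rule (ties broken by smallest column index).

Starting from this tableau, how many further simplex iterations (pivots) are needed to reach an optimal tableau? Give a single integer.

1

pivot: q in, p out → z = 6
No improving column remains; optimal.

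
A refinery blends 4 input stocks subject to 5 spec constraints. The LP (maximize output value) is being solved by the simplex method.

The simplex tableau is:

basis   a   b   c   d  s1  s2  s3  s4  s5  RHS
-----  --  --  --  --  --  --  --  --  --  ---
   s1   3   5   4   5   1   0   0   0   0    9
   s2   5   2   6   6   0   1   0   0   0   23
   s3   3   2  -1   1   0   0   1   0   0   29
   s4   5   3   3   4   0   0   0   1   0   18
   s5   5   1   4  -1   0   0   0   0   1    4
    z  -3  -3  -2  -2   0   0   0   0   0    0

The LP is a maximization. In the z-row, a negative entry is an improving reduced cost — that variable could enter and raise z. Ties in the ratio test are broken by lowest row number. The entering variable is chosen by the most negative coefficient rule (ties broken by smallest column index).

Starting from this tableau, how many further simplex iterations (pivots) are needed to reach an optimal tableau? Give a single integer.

3

pivot: a in, s5 out → z = 12/5
pivot: d in, s1 out → z = 153/28
pivot: b in, d out → z = 6
No improving column remains; optimal.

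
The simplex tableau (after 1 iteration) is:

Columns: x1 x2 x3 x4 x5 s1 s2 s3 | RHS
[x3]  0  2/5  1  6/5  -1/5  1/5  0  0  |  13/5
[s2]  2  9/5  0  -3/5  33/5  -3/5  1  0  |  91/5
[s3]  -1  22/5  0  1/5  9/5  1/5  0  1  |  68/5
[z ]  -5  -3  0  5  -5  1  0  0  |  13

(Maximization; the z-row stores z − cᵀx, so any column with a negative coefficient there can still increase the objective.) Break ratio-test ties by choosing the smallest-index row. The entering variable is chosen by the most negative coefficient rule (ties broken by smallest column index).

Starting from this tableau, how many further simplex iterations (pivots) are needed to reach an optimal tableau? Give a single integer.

pivot: x1 in, s2 out → z = 117/2
pivot: s1 in, x3 out → z = 65
No improving column remains; optimal.

2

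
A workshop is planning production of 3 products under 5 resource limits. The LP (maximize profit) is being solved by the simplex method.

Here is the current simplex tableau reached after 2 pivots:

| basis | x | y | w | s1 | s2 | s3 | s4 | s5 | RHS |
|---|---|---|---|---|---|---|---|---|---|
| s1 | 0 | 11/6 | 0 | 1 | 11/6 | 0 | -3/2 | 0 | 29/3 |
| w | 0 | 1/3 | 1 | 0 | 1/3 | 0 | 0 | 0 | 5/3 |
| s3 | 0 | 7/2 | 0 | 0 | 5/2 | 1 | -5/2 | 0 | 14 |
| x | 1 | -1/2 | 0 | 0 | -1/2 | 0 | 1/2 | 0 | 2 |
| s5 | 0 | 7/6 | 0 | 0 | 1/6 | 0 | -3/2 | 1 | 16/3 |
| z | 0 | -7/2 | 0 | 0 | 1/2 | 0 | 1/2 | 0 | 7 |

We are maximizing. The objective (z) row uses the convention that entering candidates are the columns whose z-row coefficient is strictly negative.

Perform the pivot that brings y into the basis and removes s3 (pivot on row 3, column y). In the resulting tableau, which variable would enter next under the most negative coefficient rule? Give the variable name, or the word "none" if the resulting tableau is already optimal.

Pivot element 7/2. New z-row = old z-row − (-7/2)·(row 3/(7/2)).
Updated z-row coefficients: x: 0, y: 0, w: 0, s1: 0, s2: 3, s3: 1, s4: -2, s5: 0.
The most negative is -2 in column s4, so s4 would enter next.

s4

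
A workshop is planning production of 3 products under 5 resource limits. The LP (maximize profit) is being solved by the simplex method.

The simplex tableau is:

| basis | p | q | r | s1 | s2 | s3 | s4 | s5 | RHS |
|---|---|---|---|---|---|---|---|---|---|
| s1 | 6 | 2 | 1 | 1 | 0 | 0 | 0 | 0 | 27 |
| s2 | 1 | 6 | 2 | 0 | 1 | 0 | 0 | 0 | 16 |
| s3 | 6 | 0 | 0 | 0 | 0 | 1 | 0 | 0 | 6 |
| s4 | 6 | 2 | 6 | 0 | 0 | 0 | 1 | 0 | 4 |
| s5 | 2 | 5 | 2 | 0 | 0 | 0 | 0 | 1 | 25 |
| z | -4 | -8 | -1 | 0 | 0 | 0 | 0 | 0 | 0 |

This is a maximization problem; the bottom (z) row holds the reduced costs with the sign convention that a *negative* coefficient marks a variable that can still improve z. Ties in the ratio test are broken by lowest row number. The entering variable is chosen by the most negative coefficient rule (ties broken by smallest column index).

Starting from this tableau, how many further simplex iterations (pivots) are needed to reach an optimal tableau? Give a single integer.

1

pivot: q in, s4 out → z = 16
No improving column remains; optimal.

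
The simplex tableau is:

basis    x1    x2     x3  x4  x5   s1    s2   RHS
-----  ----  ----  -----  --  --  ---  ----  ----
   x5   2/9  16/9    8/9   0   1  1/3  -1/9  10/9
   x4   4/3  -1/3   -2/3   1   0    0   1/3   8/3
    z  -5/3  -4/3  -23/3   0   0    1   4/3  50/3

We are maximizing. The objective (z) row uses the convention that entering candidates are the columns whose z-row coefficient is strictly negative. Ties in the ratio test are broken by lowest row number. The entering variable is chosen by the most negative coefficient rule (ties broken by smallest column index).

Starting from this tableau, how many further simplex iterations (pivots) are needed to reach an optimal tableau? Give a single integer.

pivot: x3 in, x5 out → z = 105/4
No improving column remains; optimal.

1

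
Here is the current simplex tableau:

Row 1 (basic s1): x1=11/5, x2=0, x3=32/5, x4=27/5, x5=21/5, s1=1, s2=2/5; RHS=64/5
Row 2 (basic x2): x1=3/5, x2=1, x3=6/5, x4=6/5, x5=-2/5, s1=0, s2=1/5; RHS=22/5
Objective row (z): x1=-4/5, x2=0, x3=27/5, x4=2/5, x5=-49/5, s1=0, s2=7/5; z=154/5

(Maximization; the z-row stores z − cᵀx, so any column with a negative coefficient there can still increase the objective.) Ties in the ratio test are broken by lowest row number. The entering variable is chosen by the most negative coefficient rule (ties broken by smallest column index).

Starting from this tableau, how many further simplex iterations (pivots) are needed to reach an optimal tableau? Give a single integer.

1

pivot: x5 in, s1 out → z = 182/3
No improving column remains; optimal.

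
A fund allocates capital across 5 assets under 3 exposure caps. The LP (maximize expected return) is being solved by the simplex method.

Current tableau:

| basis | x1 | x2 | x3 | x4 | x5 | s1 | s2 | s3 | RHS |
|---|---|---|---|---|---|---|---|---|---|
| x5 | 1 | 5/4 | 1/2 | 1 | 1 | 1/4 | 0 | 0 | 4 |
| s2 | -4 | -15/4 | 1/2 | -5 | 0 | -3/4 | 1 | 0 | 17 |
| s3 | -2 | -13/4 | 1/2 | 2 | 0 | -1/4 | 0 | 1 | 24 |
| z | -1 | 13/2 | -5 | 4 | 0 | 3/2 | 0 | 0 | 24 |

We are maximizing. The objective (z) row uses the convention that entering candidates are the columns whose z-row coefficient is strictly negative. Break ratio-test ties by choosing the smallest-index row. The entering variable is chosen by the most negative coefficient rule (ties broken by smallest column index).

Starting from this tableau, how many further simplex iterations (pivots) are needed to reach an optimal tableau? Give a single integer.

pivot: x3 in, x5 out → z = 64
No improving column remains; optimal.

1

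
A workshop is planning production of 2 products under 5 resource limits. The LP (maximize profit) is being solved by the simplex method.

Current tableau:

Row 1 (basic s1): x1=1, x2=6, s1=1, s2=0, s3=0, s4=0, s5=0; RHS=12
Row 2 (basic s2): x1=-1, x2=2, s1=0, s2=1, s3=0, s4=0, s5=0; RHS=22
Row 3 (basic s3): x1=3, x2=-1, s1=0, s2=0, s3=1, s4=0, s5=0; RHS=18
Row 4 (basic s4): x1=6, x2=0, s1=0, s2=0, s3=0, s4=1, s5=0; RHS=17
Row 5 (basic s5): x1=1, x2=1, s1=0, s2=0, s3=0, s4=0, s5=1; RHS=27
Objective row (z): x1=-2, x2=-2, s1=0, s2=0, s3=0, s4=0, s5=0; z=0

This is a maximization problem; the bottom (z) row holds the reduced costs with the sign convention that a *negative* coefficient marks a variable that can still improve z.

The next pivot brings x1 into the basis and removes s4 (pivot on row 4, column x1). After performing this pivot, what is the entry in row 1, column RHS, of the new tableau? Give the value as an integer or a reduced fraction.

55/6

Pivot element is row 4, column x1: 6.
Normalize row 4: new (row 4, RHS) = 17/6 = 17/6.
row 1 ← row 1 − 1·(new row 4): 12 − 1·(17/6) = 55/6.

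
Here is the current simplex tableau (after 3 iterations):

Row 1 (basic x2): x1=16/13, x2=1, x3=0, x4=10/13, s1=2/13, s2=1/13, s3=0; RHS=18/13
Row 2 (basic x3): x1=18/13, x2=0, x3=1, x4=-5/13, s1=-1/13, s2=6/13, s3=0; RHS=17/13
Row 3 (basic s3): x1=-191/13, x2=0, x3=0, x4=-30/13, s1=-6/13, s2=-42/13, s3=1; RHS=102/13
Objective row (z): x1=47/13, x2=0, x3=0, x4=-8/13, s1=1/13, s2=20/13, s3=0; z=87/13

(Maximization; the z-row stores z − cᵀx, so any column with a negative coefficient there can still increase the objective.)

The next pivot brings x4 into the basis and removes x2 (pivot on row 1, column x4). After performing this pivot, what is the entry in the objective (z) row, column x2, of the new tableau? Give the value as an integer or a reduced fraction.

4/5

Pivot element is row 1, column x4: 10/13.
Normalize row 1: new (row 1, x2) = 1/(10/13) = 13/10.
z-row ← z-row − (-8/13)·(new row 1): 0 − (-8/13)·(13/10) = 4/5.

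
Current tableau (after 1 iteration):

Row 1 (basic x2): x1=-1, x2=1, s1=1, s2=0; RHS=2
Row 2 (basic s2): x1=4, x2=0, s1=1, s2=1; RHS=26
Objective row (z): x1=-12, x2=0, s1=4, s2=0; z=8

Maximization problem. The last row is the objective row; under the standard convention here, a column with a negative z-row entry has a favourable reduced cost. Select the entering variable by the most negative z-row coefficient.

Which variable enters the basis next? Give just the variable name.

x1

Objective-row coefficients: x1: -12, x2: 0, s1: 4, s2: 0.
The most negative is -12 in column x1, so x1 enters.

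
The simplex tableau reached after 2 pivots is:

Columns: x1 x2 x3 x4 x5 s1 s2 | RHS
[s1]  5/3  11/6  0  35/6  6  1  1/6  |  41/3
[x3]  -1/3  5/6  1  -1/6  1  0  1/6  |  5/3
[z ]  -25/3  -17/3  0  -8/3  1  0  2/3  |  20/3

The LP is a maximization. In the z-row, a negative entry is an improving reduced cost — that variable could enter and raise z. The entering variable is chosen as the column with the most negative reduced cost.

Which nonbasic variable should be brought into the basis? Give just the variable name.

Objective-row coefficients: x1: -25/3, x2: -17/3, x3: 0, x4: -8/3, x5: 1, s1: 0, s2: 2/3.
The most negative is -25/3 in column x1, so x1 enters.

x1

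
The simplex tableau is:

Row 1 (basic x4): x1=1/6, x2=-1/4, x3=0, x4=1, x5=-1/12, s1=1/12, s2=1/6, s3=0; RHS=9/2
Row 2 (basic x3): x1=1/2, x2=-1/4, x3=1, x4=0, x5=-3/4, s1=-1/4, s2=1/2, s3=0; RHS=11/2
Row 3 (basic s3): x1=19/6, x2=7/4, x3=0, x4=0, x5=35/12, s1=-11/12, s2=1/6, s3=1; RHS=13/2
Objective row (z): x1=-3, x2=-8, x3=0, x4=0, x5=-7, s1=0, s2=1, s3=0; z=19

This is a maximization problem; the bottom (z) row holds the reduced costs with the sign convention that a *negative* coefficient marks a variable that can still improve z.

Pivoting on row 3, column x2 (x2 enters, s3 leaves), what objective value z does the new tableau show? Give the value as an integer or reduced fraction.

341/7

Minimum ratio for x2: (13/2)/(7/4) = 26/7.
z changes by −(z-row coeff of x2)·ratio = −(-8)·(26/7) = 208/7.
New z = 19 + (208/7) = 341/7.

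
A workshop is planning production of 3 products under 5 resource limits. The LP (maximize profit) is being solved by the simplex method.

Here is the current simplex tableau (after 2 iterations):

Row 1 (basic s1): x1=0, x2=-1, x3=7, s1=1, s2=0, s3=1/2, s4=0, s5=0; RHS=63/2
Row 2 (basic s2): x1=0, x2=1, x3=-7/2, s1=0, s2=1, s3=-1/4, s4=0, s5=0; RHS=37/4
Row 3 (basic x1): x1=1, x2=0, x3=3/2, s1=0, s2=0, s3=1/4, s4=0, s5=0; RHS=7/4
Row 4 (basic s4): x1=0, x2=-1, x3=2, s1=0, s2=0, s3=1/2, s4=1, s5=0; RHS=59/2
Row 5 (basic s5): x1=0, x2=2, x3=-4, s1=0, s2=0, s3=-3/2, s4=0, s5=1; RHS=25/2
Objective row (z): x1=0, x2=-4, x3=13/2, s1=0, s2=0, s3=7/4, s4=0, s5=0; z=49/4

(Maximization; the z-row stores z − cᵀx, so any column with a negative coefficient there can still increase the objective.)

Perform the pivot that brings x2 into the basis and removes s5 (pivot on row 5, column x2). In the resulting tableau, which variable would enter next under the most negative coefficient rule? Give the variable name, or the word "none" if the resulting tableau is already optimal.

Pivot element 2. New z-row = old z-row − (-4)·(row 5/2).
Updated z-row coefficients: x1: 0, x2: 0, x3: -3/2, s1: 0, s2: 0, s3: -5/4, s4: 0, s5: 2.
The most negative is -3/2 in column x3, so x3 would enter next.

x3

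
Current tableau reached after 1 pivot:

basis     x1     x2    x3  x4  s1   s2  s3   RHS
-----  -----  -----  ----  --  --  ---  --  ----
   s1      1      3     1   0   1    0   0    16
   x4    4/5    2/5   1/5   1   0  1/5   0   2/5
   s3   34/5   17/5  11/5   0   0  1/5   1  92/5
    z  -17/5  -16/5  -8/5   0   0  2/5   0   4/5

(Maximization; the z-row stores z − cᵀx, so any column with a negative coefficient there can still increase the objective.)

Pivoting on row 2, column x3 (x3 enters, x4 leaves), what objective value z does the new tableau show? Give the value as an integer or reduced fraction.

Minimum ratio for x3: (2/5)/(1/5) = 2.
z changes by −(z-row coeff of x3)·ratio = −(-8/5)·2 = 16/5.
New z = 4/5 + (16/5) = 4.

4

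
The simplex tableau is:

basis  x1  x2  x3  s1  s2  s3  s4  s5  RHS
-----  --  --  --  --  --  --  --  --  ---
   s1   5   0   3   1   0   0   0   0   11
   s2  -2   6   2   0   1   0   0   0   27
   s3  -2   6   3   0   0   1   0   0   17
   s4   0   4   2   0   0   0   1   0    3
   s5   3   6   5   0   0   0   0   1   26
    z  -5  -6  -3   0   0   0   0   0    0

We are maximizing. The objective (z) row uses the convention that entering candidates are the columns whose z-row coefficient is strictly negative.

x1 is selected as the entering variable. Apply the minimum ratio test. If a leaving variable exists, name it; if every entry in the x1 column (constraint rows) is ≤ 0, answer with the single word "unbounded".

s1

Ratios: row 1 (s1): 11/5 = 11/5; row 2 (s2): entry -2 ≤ 0, skip; row 3 (s3): entry -2 ≤ 0, skip; row 4 (s4): entry 0 ≤ 0, skip; row 5 (s5): 26/3 = 26/3.
Minimum ratio is in the s1 row, so s1 leaves.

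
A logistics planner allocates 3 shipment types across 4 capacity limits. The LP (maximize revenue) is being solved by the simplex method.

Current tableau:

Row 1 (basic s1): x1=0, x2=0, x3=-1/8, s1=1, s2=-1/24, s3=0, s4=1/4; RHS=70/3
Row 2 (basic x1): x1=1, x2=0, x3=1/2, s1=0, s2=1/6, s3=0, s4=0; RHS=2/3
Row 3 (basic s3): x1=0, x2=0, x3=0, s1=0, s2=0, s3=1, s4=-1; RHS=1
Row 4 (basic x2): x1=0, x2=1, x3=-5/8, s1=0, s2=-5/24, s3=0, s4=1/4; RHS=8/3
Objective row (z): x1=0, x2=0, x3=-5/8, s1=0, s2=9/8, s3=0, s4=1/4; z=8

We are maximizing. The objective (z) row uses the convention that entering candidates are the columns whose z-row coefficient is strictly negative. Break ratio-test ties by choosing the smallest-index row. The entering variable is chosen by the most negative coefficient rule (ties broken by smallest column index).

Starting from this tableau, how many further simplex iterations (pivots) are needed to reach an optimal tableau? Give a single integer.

pivot: x3 in, x1 out → z = 53/6
No improving column remains; optimal.

1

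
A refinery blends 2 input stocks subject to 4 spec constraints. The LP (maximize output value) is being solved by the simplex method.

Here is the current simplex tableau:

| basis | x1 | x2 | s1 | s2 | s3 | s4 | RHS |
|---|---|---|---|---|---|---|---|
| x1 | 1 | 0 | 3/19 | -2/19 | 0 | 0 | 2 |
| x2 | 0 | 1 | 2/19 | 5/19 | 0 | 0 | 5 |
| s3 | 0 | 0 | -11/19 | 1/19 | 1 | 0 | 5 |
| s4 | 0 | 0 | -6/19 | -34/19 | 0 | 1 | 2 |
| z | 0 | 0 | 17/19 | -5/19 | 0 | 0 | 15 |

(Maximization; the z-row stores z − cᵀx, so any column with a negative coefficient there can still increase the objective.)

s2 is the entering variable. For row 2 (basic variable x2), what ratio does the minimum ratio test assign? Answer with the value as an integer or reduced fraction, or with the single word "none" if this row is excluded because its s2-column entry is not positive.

19

Ratio = RHS / (s2 entry) = 5 / (5/19) = 19.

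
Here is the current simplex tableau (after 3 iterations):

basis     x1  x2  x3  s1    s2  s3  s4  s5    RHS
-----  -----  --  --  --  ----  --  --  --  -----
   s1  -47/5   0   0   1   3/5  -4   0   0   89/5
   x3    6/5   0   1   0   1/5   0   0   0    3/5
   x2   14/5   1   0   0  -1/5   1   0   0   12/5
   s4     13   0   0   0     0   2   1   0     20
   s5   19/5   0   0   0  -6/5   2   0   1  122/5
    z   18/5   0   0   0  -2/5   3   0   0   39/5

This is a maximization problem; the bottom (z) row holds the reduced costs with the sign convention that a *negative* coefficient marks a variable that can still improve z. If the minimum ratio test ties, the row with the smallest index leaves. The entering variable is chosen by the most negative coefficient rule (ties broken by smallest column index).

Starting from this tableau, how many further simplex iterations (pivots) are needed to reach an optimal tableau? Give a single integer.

pivot: s2 in, x3 out → z = 9
No improving column remains; optimal.

1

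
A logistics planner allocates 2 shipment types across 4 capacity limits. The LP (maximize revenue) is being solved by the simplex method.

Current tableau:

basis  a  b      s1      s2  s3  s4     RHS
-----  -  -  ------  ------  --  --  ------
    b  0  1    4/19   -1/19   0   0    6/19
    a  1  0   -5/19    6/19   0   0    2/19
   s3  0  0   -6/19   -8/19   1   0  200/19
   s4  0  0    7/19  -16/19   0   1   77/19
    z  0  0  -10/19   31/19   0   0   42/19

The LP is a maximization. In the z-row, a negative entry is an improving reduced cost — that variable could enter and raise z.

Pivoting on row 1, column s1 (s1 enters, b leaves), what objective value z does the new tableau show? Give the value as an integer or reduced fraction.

3

Minimum ratio for s1: (6/19)/(4/19) = 3/2.
z changes by −(z-row coeff of s1)·ratio = −(-10/19)·(3/2) = 15/19.
New z = 42/19 + (15/19) = 3.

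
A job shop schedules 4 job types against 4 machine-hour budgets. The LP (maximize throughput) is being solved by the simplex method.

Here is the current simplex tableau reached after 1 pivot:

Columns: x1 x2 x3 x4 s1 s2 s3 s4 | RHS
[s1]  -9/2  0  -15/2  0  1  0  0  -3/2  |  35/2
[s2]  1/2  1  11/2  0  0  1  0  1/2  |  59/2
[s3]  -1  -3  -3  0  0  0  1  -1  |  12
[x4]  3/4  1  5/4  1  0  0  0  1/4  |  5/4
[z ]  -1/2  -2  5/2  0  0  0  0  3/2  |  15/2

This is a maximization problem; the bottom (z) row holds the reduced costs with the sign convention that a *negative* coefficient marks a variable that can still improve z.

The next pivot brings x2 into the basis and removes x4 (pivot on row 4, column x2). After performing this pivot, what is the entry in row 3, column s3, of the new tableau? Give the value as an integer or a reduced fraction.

1

Pivot element is row 4, column x2: 1.
Normalize row 4: new (row 4, s3) = 0/1 = 0.
row 3 ← row 3 − (-3)·(new row 4): 1 − (-3)·0 = 1.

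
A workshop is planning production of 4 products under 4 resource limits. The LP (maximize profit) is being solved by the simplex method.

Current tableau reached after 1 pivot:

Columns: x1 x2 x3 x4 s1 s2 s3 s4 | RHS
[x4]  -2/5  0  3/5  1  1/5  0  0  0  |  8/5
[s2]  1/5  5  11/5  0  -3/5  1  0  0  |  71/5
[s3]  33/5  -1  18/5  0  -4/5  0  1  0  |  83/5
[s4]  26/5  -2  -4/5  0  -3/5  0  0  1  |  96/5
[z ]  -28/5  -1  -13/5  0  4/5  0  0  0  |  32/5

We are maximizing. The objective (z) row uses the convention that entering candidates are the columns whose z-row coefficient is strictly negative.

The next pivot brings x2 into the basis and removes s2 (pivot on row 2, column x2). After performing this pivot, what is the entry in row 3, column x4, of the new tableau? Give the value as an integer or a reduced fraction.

Pivot element is row 2, column x2: 5.
Normalize row 2: new (row 2, x4) = 0/5 = 0.
row 3 ← row 3 − (-1)·(new row 2): 0 − (-1)·0 = 0.

0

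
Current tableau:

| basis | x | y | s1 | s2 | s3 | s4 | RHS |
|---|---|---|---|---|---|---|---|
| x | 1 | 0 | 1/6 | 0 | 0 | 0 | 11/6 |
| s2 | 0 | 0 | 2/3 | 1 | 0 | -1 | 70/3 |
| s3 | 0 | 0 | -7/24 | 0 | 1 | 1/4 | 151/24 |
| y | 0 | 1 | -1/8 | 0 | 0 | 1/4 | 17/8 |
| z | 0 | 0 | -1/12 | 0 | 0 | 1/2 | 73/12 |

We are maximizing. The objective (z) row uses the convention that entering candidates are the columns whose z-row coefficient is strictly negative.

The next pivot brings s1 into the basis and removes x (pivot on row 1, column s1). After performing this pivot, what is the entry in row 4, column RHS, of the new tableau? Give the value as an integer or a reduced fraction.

Pivot element is row 1, column s1: 1/6.
Normalize row 1: new (row 1, RHS) = (11/6)/(1/6) = 11.
row 4 ← row 4 − (-1/8)·(new row 1): 17/8 − (-1/8)·11 = 7/2.

7/2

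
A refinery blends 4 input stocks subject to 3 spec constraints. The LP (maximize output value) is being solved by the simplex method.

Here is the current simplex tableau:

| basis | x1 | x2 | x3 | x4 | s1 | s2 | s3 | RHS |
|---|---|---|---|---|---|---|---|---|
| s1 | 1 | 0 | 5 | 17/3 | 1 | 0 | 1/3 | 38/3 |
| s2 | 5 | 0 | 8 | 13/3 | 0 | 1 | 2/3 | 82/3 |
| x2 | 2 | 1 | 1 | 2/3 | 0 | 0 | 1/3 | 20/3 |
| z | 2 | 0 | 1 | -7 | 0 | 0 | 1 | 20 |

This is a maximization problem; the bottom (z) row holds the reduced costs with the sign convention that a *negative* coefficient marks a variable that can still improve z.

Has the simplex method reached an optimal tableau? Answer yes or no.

no

Column x4 has objective-row coefficient -7, which is negative; an improving pivot exists, so not yet optimal.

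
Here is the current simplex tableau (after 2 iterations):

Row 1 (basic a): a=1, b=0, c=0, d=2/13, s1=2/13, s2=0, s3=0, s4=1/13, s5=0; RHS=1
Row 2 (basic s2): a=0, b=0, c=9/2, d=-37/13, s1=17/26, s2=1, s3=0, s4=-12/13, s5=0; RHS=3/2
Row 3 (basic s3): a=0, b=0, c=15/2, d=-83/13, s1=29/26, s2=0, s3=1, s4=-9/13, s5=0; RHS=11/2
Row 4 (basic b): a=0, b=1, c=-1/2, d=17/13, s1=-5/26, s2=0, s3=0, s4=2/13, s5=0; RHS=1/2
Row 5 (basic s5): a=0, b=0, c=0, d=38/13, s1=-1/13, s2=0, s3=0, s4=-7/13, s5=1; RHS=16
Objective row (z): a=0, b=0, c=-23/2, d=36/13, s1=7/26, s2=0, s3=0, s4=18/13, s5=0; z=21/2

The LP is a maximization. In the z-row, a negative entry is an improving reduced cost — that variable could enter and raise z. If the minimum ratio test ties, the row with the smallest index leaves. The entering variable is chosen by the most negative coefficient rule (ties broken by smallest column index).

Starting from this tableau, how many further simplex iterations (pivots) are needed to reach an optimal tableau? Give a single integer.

3

pivot: c in, s2 out → z = 43/3
pivot: d in, b out → z = 1007/58
pivot: s4 in, s3 out → z = 557/27
No improving column remains; optimal.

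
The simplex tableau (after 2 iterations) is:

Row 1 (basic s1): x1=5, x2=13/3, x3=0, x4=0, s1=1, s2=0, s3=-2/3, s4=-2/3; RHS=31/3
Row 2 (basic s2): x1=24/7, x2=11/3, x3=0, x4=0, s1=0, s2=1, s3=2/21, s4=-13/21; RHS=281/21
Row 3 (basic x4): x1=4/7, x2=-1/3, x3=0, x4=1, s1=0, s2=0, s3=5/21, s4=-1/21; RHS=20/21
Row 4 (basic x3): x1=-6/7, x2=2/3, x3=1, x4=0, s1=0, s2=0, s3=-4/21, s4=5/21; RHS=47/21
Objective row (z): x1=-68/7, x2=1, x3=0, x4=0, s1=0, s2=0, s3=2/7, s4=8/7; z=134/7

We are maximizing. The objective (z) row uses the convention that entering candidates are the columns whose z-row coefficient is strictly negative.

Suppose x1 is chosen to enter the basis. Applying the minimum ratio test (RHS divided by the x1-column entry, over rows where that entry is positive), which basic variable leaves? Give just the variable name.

Ratios: row 1 (s1): (31/3)/5 = 31/15; row 2 (s2): (281/21)/(24/7) = 281/72; row 3 (x4): (20/21)/(4/7) = 5/3; row 4 (x3): entry -6/7 ≤ 0, skip.
Minimum ratio 5/3 is in the x4 row, so x4 leaves.

x4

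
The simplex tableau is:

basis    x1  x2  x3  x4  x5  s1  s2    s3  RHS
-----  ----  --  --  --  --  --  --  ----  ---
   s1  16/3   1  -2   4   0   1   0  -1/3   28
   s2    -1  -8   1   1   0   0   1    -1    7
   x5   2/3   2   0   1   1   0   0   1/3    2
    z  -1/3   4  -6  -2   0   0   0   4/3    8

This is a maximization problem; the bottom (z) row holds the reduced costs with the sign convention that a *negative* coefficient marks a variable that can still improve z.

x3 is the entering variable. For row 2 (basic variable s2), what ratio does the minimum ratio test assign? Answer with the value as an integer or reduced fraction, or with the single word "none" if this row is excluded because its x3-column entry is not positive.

Ratio = RHS / (x3 entry) = 7 / 1 = 7.

7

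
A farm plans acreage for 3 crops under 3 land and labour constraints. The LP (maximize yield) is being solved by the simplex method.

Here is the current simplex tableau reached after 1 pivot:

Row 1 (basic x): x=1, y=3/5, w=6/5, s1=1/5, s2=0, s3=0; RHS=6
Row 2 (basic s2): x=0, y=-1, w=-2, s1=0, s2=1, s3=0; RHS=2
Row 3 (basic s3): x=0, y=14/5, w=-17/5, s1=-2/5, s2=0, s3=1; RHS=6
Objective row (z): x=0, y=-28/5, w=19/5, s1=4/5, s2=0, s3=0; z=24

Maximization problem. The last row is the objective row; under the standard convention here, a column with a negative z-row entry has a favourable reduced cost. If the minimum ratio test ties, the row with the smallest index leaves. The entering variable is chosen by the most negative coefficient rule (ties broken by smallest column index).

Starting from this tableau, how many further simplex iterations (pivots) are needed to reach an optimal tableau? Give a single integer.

pivot: y in, s3 out → z = 36
pivot: w in, x out → z = 130/3
No improving column remains; optimal.

2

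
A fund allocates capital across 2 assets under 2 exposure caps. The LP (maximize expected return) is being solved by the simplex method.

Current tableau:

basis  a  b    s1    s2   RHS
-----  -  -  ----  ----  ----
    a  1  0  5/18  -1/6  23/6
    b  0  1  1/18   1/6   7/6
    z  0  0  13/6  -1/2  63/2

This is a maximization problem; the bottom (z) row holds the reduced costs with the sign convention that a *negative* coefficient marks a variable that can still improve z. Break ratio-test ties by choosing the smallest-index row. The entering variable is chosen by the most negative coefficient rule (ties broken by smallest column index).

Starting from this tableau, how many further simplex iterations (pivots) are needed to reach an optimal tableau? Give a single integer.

1

pivot: s2 in, b out → z = 35
No improving column remains; optimal.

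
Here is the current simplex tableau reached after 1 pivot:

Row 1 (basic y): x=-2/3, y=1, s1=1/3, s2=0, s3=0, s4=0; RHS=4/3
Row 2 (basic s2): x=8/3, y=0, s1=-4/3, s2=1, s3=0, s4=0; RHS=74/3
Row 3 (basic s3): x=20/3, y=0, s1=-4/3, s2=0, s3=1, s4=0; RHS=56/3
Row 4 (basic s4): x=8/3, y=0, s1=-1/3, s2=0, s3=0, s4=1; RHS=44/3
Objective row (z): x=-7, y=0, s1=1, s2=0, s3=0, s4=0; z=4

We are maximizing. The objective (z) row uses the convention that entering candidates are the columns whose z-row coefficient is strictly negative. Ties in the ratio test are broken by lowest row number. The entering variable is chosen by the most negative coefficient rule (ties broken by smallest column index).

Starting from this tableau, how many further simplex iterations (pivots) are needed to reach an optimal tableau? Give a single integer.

2

pivot: x in, s3 out → z = 118/5
pivot: s1 in, y out → z = 30
No improving column remains; optimal.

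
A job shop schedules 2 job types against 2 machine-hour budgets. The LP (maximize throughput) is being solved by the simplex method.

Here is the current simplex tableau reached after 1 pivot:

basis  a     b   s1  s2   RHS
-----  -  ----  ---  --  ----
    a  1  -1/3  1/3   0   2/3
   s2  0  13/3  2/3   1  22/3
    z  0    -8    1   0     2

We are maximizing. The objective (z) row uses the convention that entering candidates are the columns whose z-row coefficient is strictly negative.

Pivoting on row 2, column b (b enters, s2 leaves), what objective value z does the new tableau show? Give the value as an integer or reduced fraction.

202/13

Minimum ratio for b: (22/3)/(13/3) = 22/13.
z changes by −(z-row coeff of b)·ratio = −(-8)·(22/13) = 176/13.
New z = 2 + (176/13) = 202/13.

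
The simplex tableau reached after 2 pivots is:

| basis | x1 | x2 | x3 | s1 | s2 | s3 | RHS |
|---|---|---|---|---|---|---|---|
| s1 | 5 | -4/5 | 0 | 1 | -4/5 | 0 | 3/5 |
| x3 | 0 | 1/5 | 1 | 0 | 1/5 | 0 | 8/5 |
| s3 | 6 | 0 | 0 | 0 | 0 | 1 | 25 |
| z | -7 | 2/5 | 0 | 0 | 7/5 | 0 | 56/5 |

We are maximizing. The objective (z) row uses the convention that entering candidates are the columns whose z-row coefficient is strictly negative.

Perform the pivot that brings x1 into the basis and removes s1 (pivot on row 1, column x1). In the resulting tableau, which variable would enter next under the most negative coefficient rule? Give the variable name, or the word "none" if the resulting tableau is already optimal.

Pivot element 5. New z-row = old z-row − (-7)·(row 1/5).
Updated z-row coefficients: x1: 0, x2: -18/25, x3: 0, s1: 7/5, s2: 7/25, s3: 0.
The most negative is -18/25 in column x2, so x2 would enter next.

x2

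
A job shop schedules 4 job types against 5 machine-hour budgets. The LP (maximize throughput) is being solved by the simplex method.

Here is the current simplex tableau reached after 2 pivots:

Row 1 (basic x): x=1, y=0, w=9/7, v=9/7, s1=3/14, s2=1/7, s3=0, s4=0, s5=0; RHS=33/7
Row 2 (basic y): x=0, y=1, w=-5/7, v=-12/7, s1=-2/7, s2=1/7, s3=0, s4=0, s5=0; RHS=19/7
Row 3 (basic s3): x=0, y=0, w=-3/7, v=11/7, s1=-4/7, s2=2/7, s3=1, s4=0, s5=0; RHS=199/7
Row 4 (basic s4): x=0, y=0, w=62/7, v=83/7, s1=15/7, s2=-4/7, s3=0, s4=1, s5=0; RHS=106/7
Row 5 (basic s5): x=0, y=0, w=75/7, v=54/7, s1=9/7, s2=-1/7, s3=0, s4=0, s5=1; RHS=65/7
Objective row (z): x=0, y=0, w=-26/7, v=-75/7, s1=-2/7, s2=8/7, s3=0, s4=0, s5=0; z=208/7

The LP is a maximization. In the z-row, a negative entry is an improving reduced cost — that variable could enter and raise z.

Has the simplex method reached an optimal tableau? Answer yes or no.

Column w has objective-row coefficient -26/7, which is negative; an improving pivot exists, so not yet optimal.

no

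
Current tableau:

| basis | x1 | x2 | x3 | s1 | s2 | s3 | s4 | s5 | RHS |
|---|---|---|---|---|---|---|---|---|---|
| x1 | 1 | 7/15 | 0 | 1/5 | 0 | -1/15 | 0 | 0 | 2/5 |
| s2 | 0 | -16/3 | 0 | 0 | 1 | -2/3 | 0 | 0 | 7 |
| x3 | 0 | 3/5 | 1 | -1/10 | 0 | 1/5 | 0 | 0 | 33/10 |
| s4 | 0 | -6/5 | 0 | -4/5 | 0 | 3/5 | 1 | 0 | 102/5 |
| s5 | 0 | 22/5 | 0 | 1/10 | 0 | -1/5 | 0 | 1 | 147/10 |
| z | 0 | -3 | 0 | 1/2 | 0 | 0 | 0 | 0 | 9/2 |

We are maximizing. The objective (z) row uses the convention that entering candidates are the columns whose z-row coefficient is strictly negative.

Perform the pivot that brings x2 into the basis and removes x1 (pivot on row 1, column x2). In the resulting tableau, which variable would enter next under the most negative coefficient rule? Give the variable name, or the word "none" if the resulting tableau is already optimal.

s3

Pivot element 7/15. New z-row = old z-row − (-3)·(row 1/(7/15)).
Updated z-row coefficients: x1: 45/7, x2: 0, x3: 0, s1: 25/14, s2: 0, s3: -3/7, s4: 0, s5: 0.
The most negative is -3/7 in column s3, so s3 would enter next.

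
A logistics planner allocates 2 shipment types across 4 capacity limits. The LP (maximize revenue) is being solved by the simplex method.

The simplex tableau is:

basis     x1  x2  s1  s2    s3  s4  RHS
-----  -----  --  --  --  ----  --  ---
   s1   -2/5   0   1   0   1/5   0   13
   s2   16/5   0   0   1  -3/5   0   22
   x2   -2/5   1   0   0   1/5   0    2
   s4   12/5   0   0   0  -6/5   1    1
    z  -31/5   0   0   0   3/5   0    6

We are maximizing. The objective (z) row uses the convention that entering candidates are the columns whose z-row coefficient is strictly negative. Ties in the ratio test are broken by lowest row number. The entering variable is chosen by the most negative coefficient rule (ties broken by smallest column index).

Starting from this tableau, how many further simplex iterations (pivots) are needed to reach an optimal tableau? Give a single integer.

pivot: x1 in, s4 out → z = 103/12
pivot: s3 in, s2 out → z = 241/4
pivot: s4 in, x2 out → z = 70
No improving column remains; optimal.

3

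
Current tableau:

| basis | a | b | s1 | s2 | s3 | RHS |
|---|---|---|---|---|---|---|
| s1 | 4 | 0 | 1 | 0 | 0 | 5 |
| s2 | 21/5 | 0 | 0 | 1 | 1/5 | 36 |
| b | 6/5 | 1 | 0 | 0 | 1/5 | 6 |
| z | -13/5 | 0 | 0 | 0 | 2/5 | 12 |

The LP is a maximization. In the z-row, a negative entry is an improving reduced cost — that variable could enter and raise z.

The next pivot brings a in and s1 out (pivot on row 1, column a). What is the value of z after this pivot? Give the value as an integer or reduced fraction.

Minimum ratio for a: 5/4 = 5/4.
z changes by −(z-row coeff of a)·ratio = −(-13/5)·(5/4) = 13/4.
New z = 12 + (13/4) = 61/4.

61/4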